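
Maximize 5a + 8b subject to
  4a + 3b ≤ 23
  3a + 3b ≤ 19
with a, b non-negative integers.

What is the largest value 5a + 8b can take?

48

Relaxing integrality, the LP optimum is 50.67 at (a,b) = (0, 6.33), which is not an integer point.
(a,b)=(0,6): 4·0+3·6=18≤23, 3·0+3·6=18≤19, objective 48.
(a,b)=(1,5): 4·1+3·5=19≤23, 3·1+3·5=18≤19, objective 45.
(a,b)=(0,5): 4·0+3·5=15≤23, 3·0+3·5=15≤19, objective 40.
The best lattice point is (0,6), giving 48.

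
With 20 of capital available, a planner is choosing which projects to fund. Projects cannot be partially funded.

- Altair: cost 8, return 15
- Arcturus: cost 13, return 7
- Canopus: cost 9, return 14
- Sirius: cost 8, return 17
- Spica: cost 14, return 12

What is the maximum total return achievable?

32

Canopus + Sirius: cost 9 + 8 = 17 ≤ 20, return 14 + 17 = 31.
Altair + Sirius: cost 8 + 8 = 16 ≤ 20, return 15 + 17 = 32.
Altair + Canopus: cost 8 + 9 = 17 ≤ 20, return 15 + 14 = 29.
Best is Altair and Sirius with total return 32.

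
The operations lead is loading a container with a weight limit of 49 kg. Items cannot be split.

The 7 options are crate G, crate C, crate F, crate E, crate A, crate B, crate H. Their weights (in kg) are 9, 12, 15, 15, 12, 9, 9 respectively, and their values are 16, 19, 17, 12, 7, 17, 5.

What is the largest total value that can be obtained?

Allowing fractional choices, the relaxed optimum would be about 72.2, but items are indivisible.
crate G + crate C + crate E + crate B: weight 9 + 12 + 15 + 9 = 45 ≤ 49, value 16 + 19 + 12 + 17 = 64.
crate G + crate C + crate F + crate B: weight 9 + 12 + 15 + 9 = 45 ≤ 49, value 16 + 19 + 17 + 17 = 69.
Best is crate G, crate C, crate F, and crate B with total value 69.

69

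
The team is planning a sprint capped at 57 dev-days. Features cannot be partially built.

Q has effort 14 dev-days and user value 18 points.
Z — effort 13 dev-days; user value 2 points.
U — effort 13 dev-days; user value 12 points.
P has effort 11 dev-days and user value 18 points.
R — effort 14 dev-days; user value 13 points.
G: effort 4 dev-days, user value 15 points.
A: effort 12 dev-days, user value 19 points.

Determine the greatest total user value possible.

Take Q, P, R, G, and A: effort 14 + 11 + 14 + 4 + 12 = 55 ≤ 57, user value 18 + 18 + 13 + 15 + 19 = 83.
No other feasible combination does better.

83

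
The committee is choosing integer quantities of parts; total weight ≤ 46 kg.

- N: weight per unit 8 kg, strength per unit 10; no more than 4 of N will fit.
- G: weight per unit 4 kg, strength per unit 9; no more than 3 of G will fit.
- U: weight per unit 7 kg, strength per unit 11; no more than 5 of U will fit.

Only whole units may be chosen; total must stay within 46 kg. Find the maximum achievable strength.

73

Take 2×G and 5×U: weight 43 ≤ 46, strength 2·9 + 5·11 = 73.
No other integer combination yields more.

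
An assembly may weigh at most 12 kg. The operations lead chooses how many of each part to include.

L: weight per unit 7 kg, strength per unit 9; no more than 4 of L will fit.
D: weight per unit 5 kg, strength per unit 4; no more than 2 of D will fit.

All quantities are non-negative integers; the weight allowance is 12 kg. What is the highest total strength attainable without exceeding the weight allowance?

13

1×L: weight 7 ≤ 12, strength 1·9 = 9.
1×L and 1×D: weight 12 ≤ 12, strength 1·9 + 1·4 = 13.
Best is 13.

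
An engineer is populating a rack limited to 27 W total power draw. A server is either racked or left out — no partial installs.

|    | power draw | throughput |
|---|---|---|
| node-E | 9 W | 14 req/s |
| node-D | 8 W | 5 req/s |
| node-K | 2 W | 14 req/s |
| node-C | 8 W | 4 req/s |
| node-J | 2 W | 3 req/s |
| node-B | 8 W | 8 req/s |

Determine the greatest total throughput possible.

Take node-E, node-D, node-K, and node-B: power draw 9 + 8 + 2 + 8 = 27 ≤ 27, throughput 14 + 5 + 14 + 8 = 41.
No other feasible combination does better.

41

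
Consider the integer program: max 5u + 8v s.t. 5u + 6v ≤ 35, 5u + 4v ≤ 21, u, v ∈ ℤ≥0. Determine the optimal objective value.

40

Relaxing integrality, the LP optimum is 42.00 at (u,v) = (0, 5.25), which is not an integer point.
(u,v)=(0,5): 5·0+6·5=30≤35, 5·0+4·5=20≤21, objective 40.
(u,v)=(1,4): 5·1+6·4=29≤35, 5·1+4·4=21≤21, objective 37.
(u,v)=(0,4): 5·0+6·4=24≤35, 5·0+4·4=16≤21, objective 32.
The best lattice point is (0,5), giving 40.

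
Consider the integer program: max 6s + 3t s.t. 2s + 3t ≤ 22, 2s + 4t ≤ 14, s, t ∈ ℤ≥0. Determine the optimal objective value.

42

(s,t)=(7,0): 2·7+3·0=14≤22, 2·7+4·0=14≤14, objective 42.
(s,t)=(6,0): 2·6+3·0=12≤22, 2·6+4·0=12≤14, objective 36.
The best lattice point is (7,0), giving 42.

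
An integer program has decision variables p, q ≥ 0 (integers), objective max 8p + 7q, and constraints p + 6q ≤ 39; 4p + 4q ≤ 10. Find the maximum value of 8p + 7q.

(p,q)=(2,0): 1·2+6·0=2≤39, 4·2+4·0=8≤10, objective 16.
(p,q)=(1,1): 1·1+6·1=7≤39, 4·1+4·1=8≤10, objective 15.
No feasible integer point exceeds 16.

16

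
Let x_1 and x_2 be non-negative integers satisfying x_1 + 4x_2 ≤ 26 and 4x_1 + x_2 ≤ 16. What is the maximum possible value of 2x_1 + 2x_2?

(x_1,x_2)=(2,6): 1·2+4·6=26≤26, 4·2+1·6=14≤16, objective 16.
(x_1,x_2)=(3,4): 1·3+4·4=19≤26, 4·3+1·4=16≤16, objective 14.
(x_1,x_2)=(1,6): 1·1+4·6=25≤26, 4·1+1·6=10≤16, objective 14.
No feasible integer point exceeds 16.

16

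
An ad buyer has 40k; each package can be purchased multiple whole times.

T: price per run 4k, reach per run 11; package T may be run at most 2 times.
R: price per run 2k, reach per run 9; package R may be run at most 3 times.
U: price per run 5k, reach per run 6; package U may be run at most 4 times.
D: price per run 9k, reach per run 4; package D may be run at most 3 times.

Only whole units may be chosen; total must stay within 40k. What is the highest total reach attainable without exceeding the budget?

Take 2×T, 3×R, and 4×U: price 34 ≤ 40, reach 2·11 + 3·9 + 4·6 = 73.
R has the best ratio (9/2) and is taken to its limit of 3; remaining capacity is filled optimally with the others.

73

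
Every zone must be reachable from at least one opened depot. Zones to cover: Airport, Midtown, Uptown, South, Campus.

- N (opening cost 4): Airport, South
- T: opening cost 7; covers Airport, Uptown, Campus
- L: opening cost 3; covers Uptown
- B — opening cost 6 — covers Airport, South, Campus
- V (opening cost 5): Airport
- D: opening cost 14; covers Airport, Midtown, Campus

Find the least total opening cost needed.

The greedy cost-per-new-zone heuristic would pick N, L, B, and D for 27, but a cheaper cover exists.
Choose N, L, and D: together they cover Airport, Midtown, Uptown, South, Campus — every zone.
Total opening cost: 4 + 3 + 14 = 21.
No cover costs less than 21.

21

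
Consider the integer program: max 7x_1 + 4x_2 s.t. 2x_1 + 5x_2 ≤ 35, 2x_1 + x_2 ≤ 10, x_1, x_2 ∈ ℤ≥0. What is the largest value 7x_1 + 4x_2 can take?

38

The continuous relaxation peaks at (1.88, 6.25) with value 38.12; rounding to a feasible lattice point costs some objective.
(x_1,x_2)=(2,6): 2·2+5·6=34≤35, 2·2+1·6=10≤10, objective 38.
(x_1,x_2)=(2,5): 2·2+5·5=29≤35, 2·2+1·5=9≤10, objective 34.
(x_1,x_2)=(1,6): 2·1+5·6=32≤35, 2·1+1·6=8≤10, objective 31.
(x_1,x_2)=(0,7): 2·0+5·7=35≤35, 2·0+1·7=7≤10, objective 28.
No feasible integer point exceeds 38.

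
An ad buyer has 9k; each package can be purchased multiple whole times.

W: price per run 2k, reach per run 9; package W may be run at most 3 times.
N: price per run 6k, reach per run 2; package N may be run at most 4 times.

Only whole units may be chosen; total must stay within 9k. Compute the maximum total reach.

This is a bounded integer knapsack.
3×W: price 6 ≤ 9, reach 3·9 = 27.
2×W: price 4 ≤ 9, reach 2·9 = 18.
Best is 27.

27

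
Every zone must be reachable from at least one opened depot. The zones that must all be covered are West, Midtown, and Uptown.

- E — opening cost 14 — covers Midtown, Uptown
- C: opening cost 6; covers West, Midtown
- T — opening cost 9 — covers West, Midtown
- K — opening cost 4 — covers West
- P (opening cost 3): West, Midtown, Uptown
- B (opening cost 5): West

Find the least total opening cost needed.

This is an integer covering problem.
P alone covers West, Midtown, Uptown — every zone.
Total opening cost: 3.
No cover costs less than 3.

3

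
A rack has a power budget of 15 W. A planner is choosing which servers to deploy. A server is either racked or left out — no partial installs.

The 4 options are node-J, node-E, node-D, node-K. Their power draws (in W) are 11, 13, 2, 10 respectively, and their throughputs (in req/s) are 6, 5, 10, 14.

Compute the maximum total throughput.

24

Allowing fractional choices, the relaxed optimum would be about 25.6, but servers are indivisible.
node-J + node-D: power draw 11 + 2 = 13 ≤ 15, throughput 6 + 10 = 16.
node-D + node-K: power draw 2 + 10 = 12 ≤ 15, throughput 10 + 14 = 24.
Best is node-D and node-K with total throughput 24.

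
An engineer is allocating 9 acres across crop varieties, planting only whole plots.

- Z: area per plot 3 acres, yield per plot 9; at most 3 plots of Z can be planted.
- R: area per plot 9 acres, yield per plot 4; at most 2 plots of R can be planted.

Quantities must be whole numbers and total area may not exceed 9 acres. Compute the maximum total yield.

27

Z has the best ratio (9/3); taking only Z gives at most 3×9 = 27 (stopped by the area limit).
Optimal: 3×Z: area 9 ≤ 9, yield 3·9 = 27.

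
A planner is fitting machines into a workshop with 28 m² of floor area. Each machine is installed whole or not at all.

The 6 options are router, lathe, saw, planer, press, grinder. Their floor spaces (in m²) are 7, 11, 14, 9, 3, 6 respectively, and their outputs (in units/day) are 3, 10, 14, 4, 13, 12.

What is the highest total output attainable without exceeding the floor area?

Allowing fractional choices, the relaxed optimum would be about 43.5, but machines are indivisible.
lathe + saw + press: floor space 11 + 14 + 3 = 28 ≤ 28, output 10 + 14 + 13 = 37.
router + lathe + press + grinder: floor space 7 + 11 + 3 + 6 = 27 ≤ 28, output 3 + 10 + 13 + 12 = 38.
saw + press + grinder: floor space 14 + 3 + 6 = 23 ≤ 28, output 14 + 13 + 12 = 39.
Best is saw, press, and grinder with total output 39.

39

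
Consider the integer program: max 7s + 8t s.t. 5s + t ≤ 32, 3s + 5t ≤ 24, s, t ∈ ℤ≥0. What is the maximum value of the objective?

(s,t)=(6,1): 5·6+1·1=31≤32, 3·6+5·1=23≤24, objective 50.
(s,t)=(5,1): 5·5+1·1=26≤32, 3·5+5·1=20≤24, objective 43.
(s,t)=(6,0): 5·6+1·0=30≤32, 3·6+5·0=18≤24, objective 42.
(s,t)=(5,0): 5·5+1·0=25≤32, 3·5+5·0=15≤24, objective 35.
The best lattice point is (6,1), giving 50.

50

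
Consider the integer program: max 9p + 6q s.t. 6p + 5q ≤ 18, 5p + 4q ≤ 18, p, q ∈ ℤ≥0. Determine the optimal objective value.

(p,q)=(3,0): 6·3+5·0=18≤18, 5·3+4·0=15≤18, objective 27.
(p,q)=(2,1): 6·2+5·1=17≤18, 5·2+4·1=14≤18, objective 24.
(p,q)=(2,0): 6·2+5·0=12≤18, 5·2+4·0=10≤18, objective 18.
The best lattice point is (3,0), giving 27.

27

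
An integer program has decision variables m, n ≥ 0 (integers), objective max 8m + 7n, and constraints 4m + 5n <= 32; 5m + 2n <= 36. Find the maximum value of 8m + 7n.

(m,n)=(7,0) is feasible, giving 56.
(m,n)=(6,1) is feasible, giving 55.
(m,n)=(6,0) is feasible, giving 48.
No feasible integer point exceeds 56.

56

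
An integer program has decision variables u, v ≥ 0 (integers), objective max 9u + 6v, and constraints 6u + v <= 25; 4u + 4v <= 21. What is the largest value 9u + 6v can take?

(u,v)=(4,1) is feasible, giving 42.
(u,v)=(3,2) is feasible, giving 39.
Maximum is 42 at (u,v)=(4,1).

42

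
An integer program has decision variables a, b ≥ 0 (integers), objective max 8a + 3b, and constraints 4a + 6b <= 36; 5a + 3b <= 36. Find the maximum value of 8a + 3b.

56

(a,b)=(7,0): 4·7+6·0=28≤36, 5·7+3·0=35≤36, objective 56.
(a,b)=(6,1): 4·6+6·1=30≤36, 5·6+3·1=33≤36, objective 51.
The best lattice point is (7,0), giving 56.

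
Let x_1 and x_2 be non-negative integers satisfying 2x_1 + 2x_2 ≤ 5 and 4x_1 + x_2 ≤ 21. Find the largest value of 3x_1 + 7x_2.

(x_1,x_2)=(0,2): 2·0+2·2=4≤5, 4·0+1·2=2≤21, objective 14.
(x_1,x_2)=(1,1): 2·1+2·1=4≤5, 4·1+1·1=5≤21, objective 10.
(x_1,x_2)=(0,1): 2·0+2·1=2≤5, 4·0+1·1=1≤21, objective 7.
No feasible integer point exceeds 14.

14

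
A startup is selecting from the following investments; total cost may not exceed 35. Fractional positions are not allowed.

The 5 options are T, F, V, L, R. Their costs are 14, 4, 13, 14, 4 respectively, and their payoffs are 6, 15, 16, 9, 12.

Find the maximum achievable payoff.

52

T + F + V + R: cost 14 + 4 + 13 + 4 = 35 ≤ 35, payoff 6 + 15 + 16 + 12 = 49.
F + V + L + R: cost 4 + 13 + 14 + 4 = 35 ≤ 35, payoff 15 + 16 + 9 + 12 = 52.
Best is F, V, L, and R with total payoff 52.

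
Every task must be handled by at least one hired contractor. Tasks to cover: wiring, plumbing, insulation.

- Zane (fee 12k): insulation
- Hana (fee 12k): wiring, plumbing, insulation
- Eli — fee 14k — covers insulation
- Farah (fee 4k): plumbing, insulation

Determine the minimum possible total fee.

The greedy cost-per-new-task heuristic would pick Farah and Hana for 16, but a cheaper cover exists.
Hana alone covers wiring, plumbing, insulation — every task.
Total fee: 12.
No cover costs less than 12.

12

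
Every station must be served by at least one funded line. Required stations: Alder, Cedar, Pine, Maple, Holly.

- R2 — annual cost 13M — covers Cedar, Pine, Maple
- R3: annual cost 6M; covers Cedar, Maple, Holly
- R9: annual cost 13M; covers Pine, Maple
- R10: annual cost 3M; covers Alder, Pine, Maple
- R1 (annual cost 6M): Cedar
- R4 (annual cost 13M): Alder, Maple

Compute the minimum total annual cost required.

Choose R3 and R10: together they cover Alder, Cedar, Pine, Maple, Holly — every station.
Total annual cost: 6 + 3 = 9.
No cover costs less than 9.

9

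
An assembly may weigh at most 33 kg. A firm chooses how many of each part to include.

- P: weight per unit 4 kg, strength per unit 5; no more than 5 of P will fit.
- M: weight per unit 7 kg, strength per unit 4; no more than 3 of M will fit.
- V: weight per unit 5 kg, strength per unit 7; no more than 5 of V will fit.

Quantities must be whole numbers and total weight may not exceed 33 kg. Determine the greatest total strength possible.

2×P and 5×V: weight 33 ≤ 33, strength 2·5 + 5·7 = 45.
3×P and 4×V: weight 32 ≤ 33, strength 3·5 + 4·7 = 43.
Best is 45.

45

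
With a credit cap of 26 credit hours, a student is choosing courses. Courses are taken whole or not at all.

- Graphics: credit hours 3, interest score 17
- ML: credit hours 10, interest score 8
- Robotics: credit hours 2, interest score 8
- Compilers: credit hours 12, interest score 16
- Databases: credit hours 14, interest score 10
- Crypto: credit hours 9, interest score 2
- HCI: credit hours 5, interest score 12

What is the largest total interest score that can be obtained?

53

Allowing fractional choices, the relaxed optimum would be about 56.2, but courses are indivisible.
Graphics + Robotics + Compilers + HCI: credit hours 3 + 2 + 12 + 5 = 22 ≤ 26, interest score 17 + 8 + 16 + 12 = 53.
Graphics + ML + Robotics + HCI: credit hours 3 + 10 + 2 + 5 = 20 ≤ 26, interest score 17 + 8 + 8 + 12 = 45.
Graphics + Robotics + Databases + HCI: credit hours 3 + 2 + 14 + 5 = 24 ≤ 26, interest score 17 + 8 + 10 + 12 = 47.
Best is Graphics, Robotics, Compilers, and HCI with total interest score 53.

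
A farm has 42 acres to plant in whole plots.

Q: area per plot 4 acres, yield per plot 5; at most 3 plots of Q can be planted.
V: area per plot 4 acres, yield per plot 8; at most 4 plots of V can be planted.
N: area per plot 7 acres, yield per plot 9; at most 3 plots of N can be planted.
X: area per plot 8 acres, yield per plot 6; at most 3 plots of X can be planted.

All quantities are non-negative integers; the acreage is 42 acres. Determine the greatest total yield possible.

This is a bounded integer knapsack.
3×Q, 4×V, and 2×N: area 42 ≤ 42, yield 3·5 + 4·8 + 2·9 = 65.
1×Q, 4×V, and 3×N: area 41 ≤ 42, yield 1·5 + 4·8 + 3·9 = 64.
Best is 65.

65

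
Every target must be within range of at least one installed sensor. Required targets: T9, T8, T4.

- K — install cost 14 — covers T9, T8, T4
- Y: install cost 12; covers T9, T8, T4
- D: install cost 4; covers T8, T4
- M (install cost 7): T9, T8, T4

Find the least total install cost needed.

This is a weighted set-cover instance.
The greedy cost-per-new-target heuristic would pick D and M for 11, but a cheaper cover exists.
M alone covers T9, T8, T4 — every target.
Total install cost: 7.
No cover costs less than 7.

7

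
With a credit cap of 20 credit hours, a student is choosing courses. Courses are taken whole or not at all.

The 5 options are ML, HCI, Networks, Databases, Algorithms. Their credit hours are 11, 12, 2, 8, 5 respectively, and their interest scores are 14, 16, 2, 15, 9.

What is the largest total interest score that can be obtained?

ML + Databases: credit hours 11 + 8 = 19 ≤ 20, interest score 14 + 15 = 29.
HCI + Databases: credit hours 12 + 8 = 20 ≤ 20, interest score 16 + 15 = 31.
Best is HCI and Databases with total interest score 31.

31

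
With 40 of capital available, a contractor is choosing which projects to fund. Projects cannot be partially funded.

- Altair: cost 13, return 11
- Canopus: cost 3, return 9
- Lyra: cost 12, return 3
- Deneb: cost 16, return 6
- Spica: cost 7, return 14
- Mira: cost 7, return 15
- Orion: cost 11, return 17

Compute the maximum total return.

58

Allowing fractional choices, the relaxed optimum would be about 65.2, but projects are indivisible.
Canopus + Spica + Mira + Orion: cost 3 + 7 + 7 + 11 = 28 ≤ 40, return 9 + 14 + 15 + 17 = 55.
Canopus + Lyra + Spica + Mira + Orion: cost 3 + 12 + 7 + 7 + 11 = 40 ≤ 40, return 9 + 3 + 14 + 15 + 17 = 58.
Altair + Spica + Mira + Orion: cost 13 + 7 + 7 + 11 = 38 ≤ 40, return 11 + 14 + 15 + 17 = 57.
Best is Canopus, Lyra, Spica, Mira, and Orion with total return 58.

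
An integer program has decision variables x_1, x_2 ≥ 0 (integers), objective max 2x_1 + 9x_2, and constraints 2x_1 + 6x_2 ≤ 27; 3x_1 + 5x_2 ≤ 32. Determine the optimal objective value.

(x_1,x_2)=(1,4): 2·1+6·4=26≤27, 3·1+5·4=23≤32, objective 38.
(x_1,x_2)=(0,4): 2·0+6·4=24≤27, 3·0+5·4=20≤32, objective 36.
(x_1,x_2)=(2,3): 2·2+6·3=22≤27, 3·2+5·3=21≤32, objective 31.
(x_1,x_2)=(1,3): 2·1+6·3=20≤27, 3·1+5·3=18≤32, objective 29.
Maximum is 38 at (x_1,x_2)=(1,4).

38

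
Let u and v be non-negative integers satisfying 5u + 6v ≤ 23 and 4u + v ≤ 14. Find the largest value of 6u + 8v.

30

(u,v)=(1,3): 5·1+6·3=23≤23, 4·1+1·3=7≤14, objective 30.
(u,v)=(2,2): 5·2+6·2=22≤23, 4·2+1·2=10≤14, objective 28.
(u,v)=(0,3): 5·0+6·3=18≤23, 4·0+1·3=3≤14, objective 24.
The best lattice point is (1,3), giving 30.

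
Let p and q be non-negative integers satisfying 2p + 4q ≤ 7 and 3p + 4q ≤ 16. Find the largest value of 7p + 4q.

The continuous relaxation peaks at (3.5, 0) with value 24.50; rounding to a feasible lattice point costs some objective.
(p,q)=(3,0): 2·3+4·0=6≤7, 3·3+4·0=9≤16, objective 21.
(p,q)=(2,0): 2·2+4·0=4≤7, 3·2+4·0=6≤16, objective 14.
The best lattice point is (3,0), giving 21.

21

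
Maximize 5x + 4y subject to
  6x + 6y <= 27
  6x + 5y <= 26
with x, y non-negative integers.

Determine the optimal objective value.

The continuous relaxation peaks at (4.33, 0) with value 21.67; rounding to a feasible lattice point costs some objective.
(x,y)=(4,0) is feasible, giving 20.
(x,y)=(3,1) is feasible, giving 19.
(x,y)=(3,0) is feasible, giving 15.
No feasible integer point exceeds 20.

20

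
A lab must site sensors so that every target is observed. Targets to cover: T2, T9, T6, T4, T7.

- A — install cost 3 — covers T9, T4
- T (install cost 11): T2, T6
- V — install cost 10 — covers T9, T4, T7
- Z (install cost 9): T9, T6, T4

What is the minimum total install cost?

Choose T and V: together they cover T2, T9, T6, T4, T7 — every target.
Total install cost: 11 + 10 = 21.

21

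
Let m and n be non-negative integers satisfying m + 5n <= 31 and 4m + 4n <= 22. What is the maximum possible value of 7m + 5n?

35

(m,n)=(5,0): 1·5+5·0=5≤31, 4·5+4·0=20≤22, objective 35.
(m,n)=(4,1): 1·4+5·1=9≤31, 4·4+4·1=20≤22, objective 33.
Maximum is 35 at (m,n)=(5,0).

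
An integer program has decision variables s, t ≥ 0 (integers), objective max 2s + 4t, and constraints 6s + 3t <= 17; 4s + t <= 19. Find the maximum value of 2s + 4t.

20

The continuous relaxation peaks at (0, 5.67) with value 22.67; rounding to a feasible lattice point costs some objective.
(s,t)=(0,5): 6·0+3·5=15≤17, 4·0+1·5=5≤19, objective 20.
(s,t)=(0,4): 6·0+3·4=12≤17, 4·0+1·4=4≤19, objective 16.
Maximum is 20 at (s,t)=(0,5).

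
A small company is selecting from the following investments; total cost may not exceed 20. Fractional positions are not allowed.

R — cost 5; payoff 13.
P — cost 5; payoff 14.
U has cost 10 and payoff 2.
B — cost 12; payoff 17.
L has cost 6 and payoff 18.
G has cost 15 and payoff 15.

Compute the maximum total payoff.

Take R, P, and L: cost 5 + 5 + 6 = 16 ≤ 20, payoff 13 + 14 + 18 = 45.
No other feasible combination does better.

45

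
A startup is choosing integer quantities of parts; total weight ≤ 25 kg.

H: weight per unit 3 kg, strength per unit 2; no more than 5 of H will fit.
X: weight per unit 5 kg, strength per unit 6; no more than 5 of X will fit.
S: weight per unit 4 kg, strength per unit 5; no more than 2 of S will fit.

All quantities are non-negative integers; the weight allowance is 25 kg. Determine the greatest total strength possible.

30

5×X: weight 25 ≤ 25, strength 5·6 = 30.
4×X and 1×S: weight 24 ≤ 25, strength 4·6 + 1·5 = 29.
Best is 30.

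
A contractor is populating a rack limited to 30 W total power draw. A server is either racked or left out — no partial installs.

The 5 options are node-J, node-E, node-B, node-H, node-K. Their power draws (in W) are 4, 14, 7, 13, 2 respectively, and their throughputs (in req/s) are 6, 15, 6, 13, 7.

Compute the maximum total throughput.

35

Allowing fractional choices, the relaxed optimum would be about 38.0, but servers are indivisible.
node-J + node-B + node-H + node-K: power draw 4 + 7 + 13 + 2 = 26 ≤ 30, throughput 6 + 6 + 13 + 7 = 32.
node-E + node-H + node-K: power draw 14 + 13 + 2 = 29 ≤ 30, throughput 15 + 13 + 7 = 35.
node-J + node-E + node-B + node-K: power draw 4 + 14 + 7 + 2 = 27 ≤ 30, throughput 6 + 15 + 6 + 7 = 34.
Best is node-E, node-H, and node-K with total throughput 35.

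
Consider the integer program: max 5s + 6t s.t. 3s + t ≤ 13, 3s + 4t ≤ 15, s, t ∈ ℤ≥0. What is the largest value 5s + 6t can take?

23

The continuous relaxation peaks at (4.11, 0.667) with value 24.56; rounding to a feasible lattice point costs some objective.
(s,t)=(1,3): 3·1+1·3=6≤13, 3·1+4·3=15≤15, objective 23.
(s,t)=(2,2): 3·2+1·2=8≤13, 3·2+4·2=14≤15, objective 22.
(s,t)=(3,1): 3·3+1·1=10≤13, 3·3+4·1=13≤15, objective 21.
The best lattice point is (1,3), giving 23.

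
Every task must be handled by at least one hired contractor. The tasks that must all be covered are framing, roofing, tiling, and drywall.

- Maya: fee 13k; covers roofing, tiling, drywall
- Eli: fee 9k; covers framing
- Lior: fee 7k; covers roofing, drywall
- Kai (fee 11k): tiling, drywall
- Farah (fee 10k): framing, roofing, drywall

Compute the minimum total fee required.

Choose Kai and Farah: together they cover framing, roofing, tiling, drywall — every task.
Total fee: 11 + 10 = 21.

21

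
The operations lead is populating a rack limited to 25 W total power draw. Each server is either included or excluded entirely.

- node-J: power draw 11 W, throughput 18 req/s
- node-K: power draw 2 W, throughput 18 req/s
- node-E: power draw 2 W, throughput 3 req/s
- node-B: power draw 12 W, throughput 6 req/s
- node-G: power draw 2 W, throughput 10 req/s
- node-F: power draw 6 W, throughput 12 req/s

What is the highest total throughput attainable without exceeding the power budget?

61

node-J + node-K + node-G + node-F: power draw 11 + 2 + 2 + 6 = 21 ≤ 25, throughput 18 + 18 + 10 + 12 = 58.
node-J + node-K + node-E + node-G + node-F: power draw 11 + 2 + 2 + 2 + 6 = 23 ≤ 25, throughput 18 + 18 + 3 + 10 + 12 = 61.
Best is node-J, node-K, node-E, node-G, and node-F with total throughput 61.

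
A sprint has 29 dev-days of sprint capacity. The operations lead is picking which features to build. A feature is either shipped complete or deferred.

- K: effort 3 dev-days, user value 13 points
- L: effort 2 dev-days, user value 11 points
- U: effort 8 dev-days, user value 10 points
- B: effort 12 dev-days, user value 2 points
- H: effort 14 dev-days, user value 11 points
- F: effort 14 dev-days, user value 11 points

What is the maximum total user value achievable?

45

Allowing fractional choices, the relaxed optimum would be about 46.6, but features are indivisible.
K + L + U + B: effort 3 + 2 + 8 + 12 = 25 ≤ 29, user value 13 + 11 + 10 + 2 = 36.
K + L + U + H: effort 3 + 2 + 8 + 14 = 27 ≤ 29, user value 13 + 11 + 10 + 11 = 45.
K + L + U + F: effort 3 + 2 + 8 + 14 = 27 ≤ 29, user value 13 + 11 + 10 + 11 = 45.
The maximum user value is 45; one optimal choice is K, L, U, and H.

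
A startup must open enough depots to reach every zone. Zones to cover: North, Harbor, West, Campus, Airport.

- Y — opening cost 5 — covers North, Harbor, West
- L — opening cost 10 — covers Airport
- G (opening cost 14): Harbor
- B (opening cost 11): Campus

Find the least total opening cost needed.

Choose Y, L, and B: together they cover North, Harbor, West, Campus, Airport — every zone.
Total opening cost: 5 + 10 + 11 = 26.

26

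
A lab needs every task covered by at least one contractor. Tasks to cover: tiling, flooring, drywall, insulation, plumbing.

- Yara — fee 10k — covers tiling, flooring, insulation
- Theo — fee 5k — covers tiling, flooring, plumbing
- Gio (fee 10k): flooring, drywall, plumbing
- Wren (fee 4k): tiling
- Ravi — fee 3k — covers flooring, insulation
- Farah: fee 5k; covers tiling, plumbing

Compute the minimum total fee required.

The greedy cost-per-new-task heuristic would pick Ravi, Theo, and Gio for 18, but a cheaper cover exists.
Choose Gio, Wren, and Ravi: together they cover tiling, flooring, drywall, insulation, plumbing — every task.
Total fee: 10 + 4 + 3 = 17.
No cover costs less than 17.

17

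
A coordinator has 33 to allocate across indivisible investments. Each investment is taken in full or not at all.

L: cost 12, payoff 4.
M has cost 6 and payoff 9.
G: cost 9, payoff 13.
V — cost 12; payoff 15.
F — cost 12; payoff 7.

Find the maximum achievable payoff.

M + G + V: cost 6 + 9 + 12 = 27 ≤ 33, payoff 9 + 13 + 15 = 37.
L + G + V: cost 12 + 9 + 12 = 33 ≤ 33, payoff 4 + 13 + 15 = 32.
G + V + F: cost 9 + 12 + 12 = 33 ≤ 33, payoff 13 + 15 + 7 = 35.
Best is M, G, and V with total payoff 37.

37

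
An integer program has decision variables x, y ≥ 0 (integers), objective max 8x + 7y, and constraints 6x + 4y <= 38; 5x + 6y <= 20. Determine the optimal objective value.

32

(x,y)=(4,0): 6·4+4·0=24≤38, 5·4+6·0=20≤20, objective 32.
(x,y)=(3,0): 6·3+4·0=18≤38, 5·3+6·0=15≤20, objective 24.
The best lattice point is (4,0), giving 32.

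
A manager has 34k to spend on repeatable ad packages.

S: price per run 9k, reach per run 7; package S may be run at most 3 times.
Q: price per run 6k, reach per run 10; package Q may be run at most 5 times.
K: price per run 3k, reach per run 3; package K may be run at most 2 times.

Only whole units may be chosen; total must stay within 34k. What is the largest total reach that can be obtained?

53

This is a bounded integer knapsack.
5×Q and 1×K: price 33 ≤ 34, reach 5·10 + 1·3 = 53.
5×Q: price 30 ≤ 34, reach 5·10 = 50.
Best is 53.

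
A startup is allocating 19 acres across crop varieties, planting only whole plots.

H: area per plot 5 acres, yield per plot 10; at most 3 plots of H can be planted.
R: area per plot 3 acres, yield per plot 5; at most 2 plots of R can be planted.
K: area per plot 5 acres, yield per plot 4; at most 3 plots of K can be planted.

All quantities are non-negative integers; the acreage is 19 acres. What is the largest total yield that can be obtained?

35

This is a bounded integer knapsack.
H has the best ratio (10/5); taking only H gives at most 3×10 = 30 (stopped by the area limit).
Mixing does better — 3×H and 1×R: area 18 ≤ 19, yield 3·10 + 1·5 = 35.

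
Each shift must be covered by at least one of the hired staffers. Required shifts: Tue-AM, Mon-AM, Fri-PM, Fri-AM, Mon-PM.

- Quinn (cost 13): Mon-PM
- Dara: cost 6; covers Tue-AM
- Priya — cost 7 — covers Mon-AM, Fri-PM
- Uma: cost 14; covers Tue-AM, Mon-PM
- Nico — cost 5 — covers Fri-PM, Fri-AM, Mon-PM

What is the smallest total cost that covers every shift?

Choose Dara, Priya, and Nico: together they cover Tue-AM, Mon-AM, Fri-PM, Fri-AM, Mon-PM — every shift.
Total cost: 6 + 7 + 5 = 18.
No cover costs less than 18.

18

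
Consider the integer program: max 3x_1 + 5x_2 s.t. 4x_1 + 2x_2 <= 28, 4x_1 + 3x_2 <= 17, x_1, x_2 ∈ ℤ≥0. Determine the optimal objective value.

The continuous relaxation peaks at (0, 5.67) with value 28.33; rounding to a feasible lattice point costs some objective.
(x_1,x_2)=(0,5): 4·0+2·5=10≤28, 4·0+3·5=15≤17, objective 25.
(x_1,x_2)=(1,4): 4·1+2·4=12≤28, 4·1+3·4=16≤17, objective 23.
Maximum is 25 at (x_1,x_2)=(0,5).

25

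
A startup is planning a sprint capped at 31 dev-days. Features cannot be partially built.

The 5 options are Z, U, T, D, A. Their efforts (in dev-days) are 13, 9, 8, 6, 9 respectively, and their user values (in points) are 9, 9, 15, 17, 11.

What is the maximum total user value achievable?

43

Take T, D, and A: effort 8 + 6 + 9 = 23 ≤ 31, user value 15 + 17 + 11 = 43.
No other feasible combination does better.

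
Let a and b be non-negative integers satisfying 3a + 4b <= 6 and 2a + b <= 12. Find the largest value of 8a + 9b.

16

(a,b)=(2,0) is feasible, giving 16.
(a,b)=(1,0) is feasible, giving 8.
Maximum is 16 at (a,b)=(2,0).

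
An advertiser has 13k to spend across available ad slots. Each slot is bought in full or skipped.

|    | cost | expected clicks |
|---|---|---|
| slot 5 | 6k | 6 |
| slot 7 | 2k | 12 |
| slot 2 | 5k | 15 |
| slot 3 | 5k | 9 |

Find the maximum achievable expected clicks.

Take slot 7, slot 2, and slot 3: cost 2 + 5 + 5 = 12 ≤ 13, expected clicks 12 + 15 + 9 = 36.
No other feasible combination does better.

36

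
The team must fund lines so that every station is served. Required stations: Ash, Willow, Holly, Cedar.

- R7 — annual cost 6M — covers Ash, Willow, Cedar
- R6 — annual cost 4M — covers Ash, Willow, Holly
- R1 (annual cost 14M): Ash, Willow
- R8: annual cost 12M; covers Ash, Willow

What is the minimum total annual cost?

10

Choose R7 and R6: together they cover Ash, Willow, Holly, Cedar — every station.
Total annual cost: 6 + 4 = 10.
No cover costs less than 10.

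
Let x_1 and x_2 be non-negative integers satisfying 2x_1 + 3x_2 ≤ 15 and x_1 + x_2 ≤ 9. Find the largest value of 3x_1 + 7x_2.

(x_1,x_2)=(0,5): 2·0+3·5=15≤15, 1·0+1·5=5≤9, objective 35.
(x_1,x_2)=(1,4): 2·1+3·4=14≤15, 1·1+1·4=5≤9, objective 31.
(x_1,x_2)=(0,4): 2·0+3·4=12≤15, 1·0+1·4=4≤9, objective 28.
Maximum is 35 at (x_1,x_2)=(0,5).

35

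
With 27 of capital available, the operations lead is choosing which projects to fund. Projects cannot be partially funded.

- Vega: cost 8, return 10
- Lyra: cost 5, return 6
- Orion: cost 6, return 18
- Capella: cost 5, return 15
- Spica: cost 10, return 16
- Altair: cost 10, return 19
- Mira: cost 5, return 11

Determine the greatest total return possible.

Take Orion, Capella, Altair, and Mira: cost 6 + 5 + 10 + 5 = 26 ≤ 27, return 18 + 15 + 19 + 11 = 63.
No other feasible combination does better.

63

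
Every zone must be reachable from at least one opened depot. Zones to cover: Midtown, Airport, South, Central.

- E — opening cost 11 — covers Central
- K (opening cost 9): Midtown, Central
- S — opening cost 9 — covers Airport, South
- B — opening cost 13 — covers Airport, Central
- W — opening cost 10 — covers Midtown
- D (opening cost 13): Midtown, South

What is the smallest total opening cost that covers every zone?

This is a weighted set-cover instance.
Choose K and S: together they cover Midtown, Airport, South, Central — every zone.
Total opening cost: 9 + 9 = 18.
No cover costs less than 18.

18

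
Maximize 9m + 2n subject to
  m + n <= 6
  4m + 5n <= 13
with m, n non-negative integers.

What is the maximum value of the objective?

(m,n)=(3,0): 1·3+1·0=3≤6, 4·3+5·0=12≤13, objective 27.
(m,n)=(2,1): 1·2+1·1=3≤6, 4·2+5·1=13≤13, objective 20.
(m,n)=(2,0): 1·2+1·0=2≤6, 4·2+5·0=8≤13, objective 18.
The best lattice point is (3,0), giving 27.

27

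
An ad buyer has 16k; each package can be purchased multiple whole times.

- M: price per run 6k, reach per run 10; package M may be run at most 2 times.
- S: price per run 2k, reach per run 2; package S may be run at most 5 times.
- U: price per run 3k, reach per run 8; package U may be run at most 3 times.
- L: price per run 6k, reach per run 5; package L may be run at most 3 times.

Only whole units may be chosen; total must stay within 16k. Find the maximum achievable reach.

U has the best ratio (8/3); taking only U gives at most 3×8 = 24 (stopped by the supply cap of 3).
Mixing does better — 1×M and 3×U: price 15 ≤ 16, reach 1·10 + 3·8 = 34.

34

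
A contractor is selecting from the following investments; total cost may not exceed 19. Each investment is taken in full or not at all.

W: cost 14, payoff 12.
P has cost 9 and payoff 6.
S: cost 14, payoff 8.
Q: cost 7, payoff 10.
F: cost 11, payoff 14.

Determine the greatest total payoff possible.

Q + F: cost 7 + 11 = 18 ≤ 19, payoff 10 + 14 = 24.
P + Q: cost 9 + 7 = 16 ≤ 19, payoff 6 + 10 = 16.
Best is Q and F with total payoff 24.

24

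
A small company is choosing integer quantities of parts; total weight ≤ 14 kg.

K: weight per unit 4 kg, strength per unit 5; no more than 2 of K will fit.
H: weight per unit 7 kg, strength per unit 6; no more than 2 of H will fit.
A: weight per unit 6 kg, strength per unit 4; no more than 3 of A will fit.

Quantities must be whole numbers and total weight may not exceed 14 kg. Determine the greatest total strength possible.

K has the best ratio (5/4); taking only K gives at most 2×5 = 10 (stopped by the supply cap of 2).
Mixing does better — 2×K and 1×A: weight 14 ≤ 14, strength 2·5 + 1·4 = 14.

14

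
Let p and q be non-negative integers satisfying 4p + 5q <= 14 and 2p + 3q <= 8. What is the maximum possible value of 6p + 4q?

18

The continuous relaxation peaks at (3.5, 0) with value 21.00; rounding to a feasible lattice point costs some objective.
(p,q)=(3,0): 4·3+5·0=12≤14, 2·3+3·0=6≤8, objective 18.
(p,q)=(2,1): 4·2+5·1=13≤14, 2·2+3·1=7≤8, objective 16.
No feasible integer point exceeds 18.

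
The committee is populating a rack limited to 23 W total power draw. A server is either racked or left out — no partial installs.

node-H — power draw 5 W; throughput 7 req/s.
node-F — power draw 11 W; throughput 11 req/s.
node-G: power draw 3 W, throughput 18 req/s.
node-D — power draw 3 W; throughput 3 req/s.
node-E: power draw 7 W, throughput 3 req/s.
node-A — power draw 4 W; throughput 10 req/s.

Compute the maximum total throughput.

46

node-H + node-F + node-G + node-A: power draw 5 + 11 + 3 + 4 = 23 ≤ 23, throughput 7 + 11 + 18 + 10 = 46.
node-F + node-G + node-D + node-A: power draw 11 + 3 + 3 + 4 = 21 ≤ 23, throughput 11 + 18 + 3 + 10 = 42.
node-H + node-G + node-D + node-E + node-A: power draw 5 + 3 + 3 + 7 + 4 = 22 ≤ 23, throughput 7 + 18 + 3 + 3 + 10 = 41.
Best is node-H, node-F, node-G, and node-A with total throughput 46.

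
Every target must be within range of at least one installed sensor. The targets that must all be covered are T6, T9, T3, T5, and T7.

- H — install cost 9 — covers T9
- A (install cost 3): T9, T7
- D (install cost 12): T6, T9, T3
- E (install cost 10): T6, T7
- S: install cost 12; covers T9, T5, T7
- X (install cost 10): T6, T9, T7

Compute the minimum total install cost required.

This is a weighted set-cover instance.
The greedy cost-per-new-target heuristic would pick A, D, and S for 27, but a cheaper cover exists.
Choose D and S: together they cover T6, T9, T3, T5, T7 — every target.
Total install cost: 12 + 12 = 24.
No cover costs less than 24.

24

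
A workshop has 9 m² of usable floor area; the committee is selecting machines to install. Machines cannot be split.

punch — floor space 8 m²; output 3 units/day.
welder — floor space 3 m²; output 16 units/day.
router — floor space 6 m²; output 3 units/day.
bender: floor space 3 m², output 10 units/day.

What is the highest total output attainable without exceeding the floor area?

26

welder + router: floor space 3 + 6 = 9 ≤ 9, output 16 + 3 = 19.
welder + bender: floor space 3 + 3 = 6 ≤ 9, output 16 + 10 = 26.
welder: floor space 3 ≤ 9, output 16.
Best is welder and bender with total output 26.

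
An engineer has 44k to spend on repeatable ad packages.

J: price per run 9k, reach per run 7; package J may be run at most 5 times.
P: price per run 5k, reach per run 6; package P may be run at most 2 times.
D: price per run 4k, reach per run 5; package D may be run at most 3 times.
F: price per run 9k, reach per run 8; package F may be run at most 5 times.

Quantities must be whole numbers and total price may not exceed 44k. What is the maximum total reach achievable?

D has the best ratio (5/4); taking only D gives at most 3×5 = 15 (stopped by the supply cap of 3).
Mixing does better — 1×P, 3×D, and 3×F: price 44 ≤ 44, reach 1·6 + 3·5 + 3·8 = 45.

45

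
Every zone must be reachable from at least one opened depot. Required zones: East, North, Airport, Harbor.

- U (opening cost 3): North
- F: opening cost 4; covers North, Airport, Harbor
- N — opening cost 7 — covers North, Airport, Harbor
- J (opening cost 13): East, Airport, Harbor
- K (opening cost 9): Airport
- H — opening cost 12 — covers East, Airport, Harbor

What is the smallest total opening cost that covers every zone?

15

This is an integer covering problem.
Choose U and H: together they cover East, North, Airport, Harbor — every zone.
Total opening cost: 3 + 12 = 15.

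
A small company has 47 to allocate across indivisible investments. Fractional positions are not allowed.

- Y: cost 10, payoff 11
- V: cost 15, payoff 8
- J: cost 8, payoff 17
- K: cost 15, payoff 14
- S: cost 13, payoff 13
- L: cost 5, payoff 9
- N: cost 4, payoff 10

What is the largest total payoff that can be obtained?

This is a 0-1 knapsack instance.
Y + J + S + L + N: cost 10 + 8 + 13 + 5 + 4 = 40 ≤ 47, payoff 11 + 17 + 13 + 9 + 10 = 60.
Y + J + K + L + N: cost 10 + 8 + 15 + 5 + 4 = 42 ≤ 47, payoff 11 + 17 + 14 + 9 + 10 = 61.
J + K + S + L + N: cost 8 + 15 + 13 + 5 + 4 = 45 ≤ 47, payoff 17 + 14 + 13 + 9 + 10 = 63.
Best is J, K, S, L, and N with total payoff 63.

63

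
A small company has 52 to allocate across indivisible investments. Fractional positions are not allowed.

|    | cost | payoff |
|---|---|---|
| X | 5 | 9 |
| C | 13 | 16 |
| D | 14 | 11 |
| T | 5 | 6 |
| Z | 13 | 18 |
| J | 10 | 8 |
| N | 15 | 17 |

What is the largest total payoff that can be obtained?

Allowing fractional choices, the relaxed optimum would be about 66.8, but investments are indivisible.
X + C + T + Z + N: cost 5 + 13 + 5 + 13 + 15 = 51 ≤ 52, payoff 9 + 16 + 6 + 18 + 17 = 66.
X + D + T + Z + N: cost 5 + 14 + 5 + 13 + 15 = 52 ≤ 52, payoff 9 + 11 + 6 + 18 + 17 = 61.
X + C + Z + N: cost 5 + 13 + 13 + 15 = 46 ≤ 52, payoff 9 + 16 + 18 + 17 = 60.
Best is X, C, T, Z, and N with total payoff 66.

66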